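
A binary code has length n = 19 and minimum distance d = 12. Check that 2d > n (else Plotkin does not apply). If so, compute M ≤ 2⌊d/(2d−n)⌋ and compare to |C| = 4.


Plotkin bound M ≤ 4; given |C| = 4 ≤ bound (satisfied).

Check applicability: 2d = 24, n = 19.
2d − n = 5 > 0, so Plotkin applies.
Compute d/(2d−n) = 12/5 ≈ 2.4000.
⌊d/(2d−n)⌋ = 2.
Plotkin bound: M ≤ 2·2 = 4.
Given |C| = 4, check: satisfied.
This |C| is at the Plotkin bound.


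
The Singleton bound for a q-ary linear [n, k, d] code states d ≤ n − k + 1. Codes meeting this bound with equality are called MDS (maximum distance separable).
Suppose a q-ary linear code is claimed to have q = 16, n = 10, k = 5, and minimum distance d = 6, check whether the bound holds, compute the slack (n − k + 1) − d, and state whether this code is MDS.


Singleton RHS = n − k + 1 = 6, slack = 0, bound satisfied, MDS.

Singleton bound: d ≤ n − k + 1.
Here n = 10, k = 5, so n − k + 1 = 6.
Given d = 6, check d ≤ 6: YES.
Slack = (n − k + 1) − d = 0.
The code is MDS (slack = 0).
Description: the claimed parameters are [10, 5, 6]_16; such a code would be MDS (meets Singleton bound).


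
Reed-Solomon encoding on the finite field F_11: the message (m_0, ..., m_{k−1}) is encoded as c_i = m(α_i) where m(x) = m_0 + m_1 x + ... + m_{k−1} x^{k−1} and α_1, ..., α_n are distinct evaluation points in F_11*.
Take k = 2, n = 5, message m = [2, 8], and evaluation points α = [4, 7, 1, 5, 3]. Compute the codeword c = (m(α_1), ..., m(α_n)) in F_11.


c = [1, 3, 10, 9, 4]

Message polynomial: m(x) = 2 + 8·x (mod 11).
For each evaluation point α_i, compute m(α_i) mod 11:
  α_1 = 4: Horner steps 8 → 1, so m(4) = 1.
  α_2 = 7: Horner steps 8 → 3, so m(7) = 3.
  α_3 = 1: Horner steps 8 → 10, so m(1) = 10.
  α_4 = 5: Horner steps 8 → 9, so m(5) = 9.
  α_5 = 3: Horner steps 8 → 4, so m(3) = 4.
Codeword c = [1, 3, 10, 9, 4] ∈ F_11^5.


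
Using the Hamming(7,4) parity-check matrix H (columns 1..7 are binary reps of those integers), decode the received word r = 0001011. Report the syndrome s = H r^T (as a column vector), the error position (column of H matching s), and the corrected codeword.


s = (1, 0, 1)^T, error position = 5, corrected codeword c = 0001111

Compute s = H r^T mod 2 one row at a time:
  s_1 = 1 + 0 + 1 + 1 = 3 ≡ 1 (mod 2).
  s_2 = 0 + 0 + 1 + 1 = 2 ≡ 0 (mod 2).
  s_3 = 0 + 0 + 0 + 1 = 1 ≡ 1 (mod 2).
s = (1, 0, 1)^T — this equals column 5 of H (binary 101), so error is at position 5.
Correct: flip bit 5 of r = 0001011 to get c = 0001111.


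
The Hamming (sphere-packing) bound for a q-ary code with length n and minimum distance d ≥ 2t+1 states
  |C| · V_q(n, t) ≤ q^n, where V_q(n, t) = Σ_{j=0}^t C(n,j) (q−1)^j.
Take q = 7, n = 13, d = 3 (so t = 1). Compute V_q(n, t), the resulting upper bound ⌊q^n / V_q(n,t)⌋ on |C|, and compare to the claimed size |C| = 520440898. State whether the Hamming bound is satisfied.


V_q(n, t) = 79, q^n = 96889010407, Hamming bound = 1226443169, |C| = 520440898 ≤ bound (satisfied).

Step 1: Compute V_q(n, t) = Σ_{j=0}^1 C(n, j) (q−1)^j.
  j = 0: C(13,0)·(6)^0 = 1·1 = 1.
  j = 1: C(13,1)·(6)^1 = 13·6 = 78.
  V_q(n, t) = 1 + 78 = 79.
Step 2: q^n = 7^13 = 96889010407.
Step 3: Hamming bound ⌊q^n / V_q(n,t)⌋ = ⌊96889010407/79⌋ = 1226443169.
Step 4: Compare |C| = 520440898 to 1226443169: satisfied.
The claimed |C| lies below the Hamming bound.


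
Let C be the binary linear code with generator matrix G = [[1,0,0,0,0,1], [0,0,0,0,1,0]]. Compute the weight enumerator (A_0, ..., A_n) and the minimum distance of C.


Weight distribution: A_0 = 1, A_1 = 1, A_2 = 1, A_3 = 1. Minimum distance d = 1.

Enumerate all 2^2 = 4 messages m ∈ F_2^2.
For each, compute codeword c = mG in F_2^6, then tally its weight.
  m = 00 → c = 000000, weight = 0.
  m = 10 → c = 100001, weight = 2.
  m = 01 → c = 000010, weight = 1.
  m = 11 → c = 100011, weight = 3.
Tally weights:
  weight 0: 1 codewords.
  weight 1: 1 codewords.
  weight 2: 1 codewords.
  weight 3: 1 codewords.
Minimum distance d = smallest w > 0 with A_w > 0 = 1.
Sanity: Σ A_w = 4 = 2^2 = 4 ✓.


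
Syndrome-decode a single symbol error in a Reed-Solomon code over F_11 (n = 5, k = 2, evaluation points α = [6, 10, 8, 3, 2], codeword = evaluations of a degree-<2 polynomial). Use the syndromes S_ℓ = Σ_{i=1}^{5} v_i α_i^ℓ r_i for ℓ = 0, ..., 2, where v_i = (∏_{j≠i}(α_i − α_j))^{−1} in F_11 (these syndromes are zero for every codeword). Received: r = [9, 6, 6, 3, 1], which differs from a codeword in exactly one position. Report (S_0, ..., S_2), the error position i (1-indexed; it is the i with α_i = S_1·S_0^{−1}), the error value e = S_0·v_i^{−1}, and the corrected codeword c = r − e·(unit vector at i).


S = (4, 10, 3), error at position 3, error magnitude e = 4, c = [9, 6, 2, 3, 1].

Step 1: column multipliers v_i = (∏_{j≠i}(α_i − α_j))^{−1} mod 11.
  i = 1 (α = 6): (6−10)(6−8)(6−3)(6−2) = (−4)·(−2)·3·4 = 96 ≡ 8, so v_1 = 8^{−1} = 7 (mod 11).
  i = 2 (α = 10): (10−6)(10−8)(10−3)(10−2) = 4·2·7·8 = 448 ≡ 8, so v_2 = 8^{−1} = 7 (mod 11).
  i = 3 (α = 8): (8−6)(8−10)(8−3)(8−2) = 2·(−2)·5·6 = −120 ≡ 1, so v_3 = 1^{−1} = 1 (mod 11).
  i = 4 (α = 3): (3−6)(3−10)(3−8)(3−2) = (−3)·(−7)·(−5)·1 = −105 ≡ 5, so v_4 = 5^{−1} = 9 (mod 11).
  i = 5 (α = 2): (2−6)(2−10)(2−8)(2−3) = (−4)·(−8)·(−6)·(−1) = 192 ≡ 5, so v_5 = 5^{−1} = 9 (mod 11).
  v = [7, 7, 1, 9, 9].
Step 2: syndromes of r = [9, 6, 6, 3, 1] (all sums mod 11).
  S_0 = Σ v_i r_i = 7·9 + 7·6 + 1·6 + 9·3 + 9·1 = 147 ≡ 4.
  S_1 = Σ v_i α_i r_i = 7·6·9 + 7·10·6 + 1·8·6 + 9·3·3 + 9·2·1 = 945 ≡ 10.
  α_i^2 mod 11 = [3, 1, 9, 9, 4].
  S_2 = Σ v_i α_i^2 r_i = 7·3·9 + 7·1·6 + 1·9·6 + 9·9·3 + 9·4·1 = 564 ≡ 3.
  S = (4, 10, 3) ≠ 0, so r is not a codeword (an error is present).
Step 3: locate the error. For a single error e at position i, S_ℓ = v_i·e·α_i^ℓ, so α_err = S_1/S_0.
  S_0^{−1} = 4^{−1} = 3 (mod 11), so α_err = 10·3 = 30 ≡ 8 = α_3. Error position i = 3.
  Consistency check: S_2/S_1 = 3·10 = 30 ≡ 8 = α_err ✓ (single-error assumption holds).
Step 4: error magnitude e = S_0/v_3 = S_0·∏_{j≠3}(α_3 − α_j) = 4·1 = 4 ≡ 4 (mod 11).
Step 5: correct position 3: c_3 = r_3 − e = 6 − 4 ≡ 2 (mod 11). Hence c = [9, 6, 2, 3, 1].
  Check: interpolating c through the α_i gives m(x) = 8 + 2·x (degree < 2) with m(α_i) = c_i for every i, so c is indeed a codeword.


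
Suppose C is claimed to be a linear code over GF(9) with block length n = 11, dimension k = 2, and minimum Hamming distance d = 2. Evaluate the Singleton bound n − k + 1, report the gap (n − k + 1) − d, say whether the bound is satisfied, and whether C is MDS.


Singleton RHS = n − k + 1 = 10, slack = 8, bound satisfied, not MDS.

Singleton bound: d ≤ n − k + 1.
Here n = 11, k = 2, so n − k + 1 = 10.
Given d = 2, check d ≤ 10: YES.
Slack = (n − k + 1) − d = 8.
The code is NOT MDS (slack = 8 > 0).
Description: the claimed parameters are [11, 2, 2]_9; such a code would be non-MDS.


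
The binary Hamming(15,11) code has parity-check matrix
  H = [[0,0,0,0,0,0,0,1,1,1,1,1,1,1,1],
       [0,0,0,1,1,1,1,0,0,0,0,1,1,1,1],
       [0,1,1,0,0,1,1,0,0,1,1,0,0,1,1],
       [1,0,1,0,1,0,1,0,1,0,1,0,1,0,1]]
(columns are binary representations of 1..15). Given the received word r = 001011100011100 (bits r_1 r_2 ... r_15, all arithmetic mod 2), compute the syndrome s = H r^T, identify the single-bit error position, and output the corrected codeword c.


s = (1, 1, 0, 1)^T, error position = 13, corrected codeword c = 001011100011000

Compute s = H r^T mod 2 one row at a time:
  s_1 = 0 + 0 + 0 + 1 + 1 + 1 + 0 + 0 = 3 ≡ 1 (mod 2).
  s_2 = 0 + 1 + 1 + 1 + 1 + 1 + 0 + 0 = 5 ≡ 1 (mod 2).
  s_3 = 0 + 1 + 1 + 1 + 0 + 1 + 0 + 0 = 4 ≡ 0 (mod 2).
  s_4 = 0 + 1 + 1 + 1 + 0 + 1 + 1 + 0 = 5 ≡ 1 (mod 2).
s = (1, 1, 0, 1)^T — this equals column 13 of H (binary 1101), so error is at position 13.
Correct: flip bit 13 of r = 001011100011100 to get c = 001011100011000.


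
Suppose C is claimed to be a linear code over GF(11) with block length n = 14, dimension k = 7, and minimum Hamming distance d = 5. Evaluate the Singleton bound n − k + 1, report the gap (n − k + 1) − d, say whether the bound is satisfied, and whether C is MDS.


Singleton RHS = n − k + 1 = 8, slack = 3, bound satisfied, not MDS.

Singleton bound: d ≤ n − k + 1.
Here n = 14, k = 7, so n − k + 1 = 8.
Given d = 5, check d ≤ 8: YES.
Slack = (n − k + 1) − d = 3.
The code is NOT MDS (slack = 3 > 0).
Description: the claimed parameters are [14, 7, 5]_11; such a code would be non-MDS.


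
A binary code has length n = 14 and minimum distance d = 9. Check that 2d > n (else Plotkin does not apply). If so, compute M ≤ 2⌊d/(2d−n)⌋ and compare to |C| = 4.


Plotkin bound M ≤ 4; given |C| = 4 ≤ bound (satisfied).

Check applicability: 2d = 18, n = 14.
2d − n = 4 > 0, so Plotkin applies.
Compute d/(2d−n) = 9/4 ≈ 2.2500.
⌊d/(2d−n)⌋ = 2.
Plotkin bound: M ≤ 2·2 = 4.
Given |C| = 4, check: satisfied.
This |C| is at the Plotkin bound.


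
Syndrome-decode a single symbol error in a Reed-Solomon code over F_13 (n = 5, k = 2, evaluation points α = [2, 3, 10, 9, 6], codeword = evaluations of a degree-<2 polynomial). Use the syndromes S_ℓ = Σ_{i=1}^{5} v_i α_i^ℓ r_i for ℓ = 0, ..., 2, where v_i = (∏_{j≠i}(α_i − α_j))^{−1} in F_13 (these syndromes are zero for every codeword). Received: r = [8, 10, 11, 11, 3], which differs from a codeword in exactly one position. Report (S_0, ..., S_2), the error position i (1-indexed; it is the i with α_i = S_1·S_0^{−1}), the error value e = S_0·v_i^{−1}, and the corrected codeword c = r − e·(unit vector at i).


S = (7, 11, 8), error at position 4, error magnitude e = 2, c = [8, 10, 11, 9, 3].

Step 1: column multipliers v_i = (∏_{j≠i}(α_i − α_j))^{−1} mod 13.
  i = 1 (α = 2): (2−3)(2−10)(2−9)(2−6) = (−1)·(−8)·(−7)·(−4) = 224 ≡ 3, so v_1 = 3^{−1} = 9 (mod 13).
  i = 2 (α = 3): (3−2)(3−10)(3−9)(3−6) = 1·(−7)·(−6)·(−3) = −126 ≡ 4, so v_2 = 4^{−1} = 10 (mod 13).
  i = 3 (α = 10): (10−2)(10−3)(10−9)(10−6) = 8·7·1·4 = 224 ≡ 3, so v_3 = 3^{−1} = 9 (mod 13).
  i = 4 (α = 9): (9−2)(9−3)(9−10)(9−6) = 7·6·(−1)·3 = −126 ≡ 4, so v_4 = 4^{−1} = 10 (mod 13).
  i = 5 (α = 6): (6−2)(6−3)(6−10)(6−9) = 4·3·(−4)·(−3) = 144 ≡ 1, so v_5 = 1^{−1} = 1 (mod 13).
  v = [9, 10, 9, 10, 1].
Step 2: syndromes of r = [8, 10, 11, 11, 3] (all sums mod 13).
  S_0 = Σ v_i r_i = 9·8 + 10·10 + 9·11 + 10·11 + 1·3 = 384 ≡ 7.
  S_1 = Σ v_i α_i r_i = 9·2·8 + 10·3·10 + 9·10·11 + 10·9·11 + 1·6·3 = 2442 ≡ 11.
  α_i^2 mod 13 = [4, 9, 9, 3, 10].
  S_2 = Σ v_i α_i^2 r_i = 9·4·8 + 10·9·10 + 9·9·11 + 10·3·11 + 1·10·3 = 2439 ≡ 8.
  S = (7, 11, 8) ≠ 0, so r is not a codeword (an error is present).
Step 3: locate the error. For a single error e at position i, S_ℓ = v_i·e·α_i^ℓ, so α_err = S_1/S_0.
  S_0^{−1} = 7^{−1} = 2 (mod 13), so α_err = 11·2 = 22 ≡ 9 = α_4. Error position i = 4.
  Consistency check: S_2/S_1 = 8·6 = 48 ≡ 9 = α_err ✓ (single-error assumption holds).
Step 4: error magnitude e = S_0/v_4 = S_0·∏_{j≠4}(α_4 − α_j) = 7·4 = 28 ≡ 2 (mod 13).
Step 5: correct position 4: c_4 = r_4 − e = 11 − 2 ≡ 9 (mod 13). Hence c = [8, 10, 11, 9, 3].
  Check: interpolating c through the α_i gives m(x) = 4 + 2·x (degree < 2) with m(α_i) = c_i for every i, so c is indeed a codeword.


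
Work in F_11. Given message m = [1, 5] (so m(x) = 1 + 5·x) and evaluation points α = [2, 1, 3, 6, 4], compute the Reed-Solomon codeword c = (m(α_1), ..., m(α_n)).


c = [0, 6, 5, 9, 10]

Message polynomial: m(x) = 1 + 5·x (mod 11).
For each evaluation point α_i, compute m(α_i) mod 11:
  α_1 = 2: Horner steps 5 → 0, so m(2) = 0.
  α_2 = 1: Horner steps 5 → 6, so m(1) = 6.
  α_3 = 3: Horner steps 5 → 5, so m(3) = 5.
  α_4 = 6: Horner steps 5 → 9, so m(6) = 9.
  α_5 = 4: Horner steps 5 → 10, so m(4) = 10.
Codeword c = [0, 6, 5, 9, 10] ∈ F_11^5.


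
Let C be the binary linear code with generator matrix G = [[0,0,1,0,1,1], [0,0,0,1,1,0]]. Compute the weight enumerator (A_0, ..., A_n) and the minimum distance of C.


Weight distribution: A_0 = 1, A_2 = 1, A_3 = 2. Minimum distance d = 2.

Enumerate all 2^2 = 4 messages m ∈ F_2^2.
For each, compute codeword c = mG in F_2^6, then tally its weight.
  m = 00 → c = 000000, weight = 0.
  m = 10 → c = 001011, weight = 3.
  m = 01 → c = 000110, weight = 2.
  m = 11 → c = 001101, weight = 3.
Tally weights:
  weight 0: 1 codewords.
  weight 2: 1 codewords.
  weight 3: 2 codewords.
Minimum distance d = smallest w > 0 with A_w > 0 = 2.
Sanity: Σ A_w = 4 = 2^2 = 4 ✓.


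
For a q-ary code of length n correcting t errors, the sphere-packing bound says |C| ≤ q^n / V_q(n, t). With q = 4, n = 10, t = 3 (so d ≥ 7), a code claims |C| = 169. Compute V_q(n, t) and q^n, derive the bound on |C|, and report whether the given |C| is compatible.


V_q(n, t) = 3676, q^n = 1048576, Hamming bound = 285, |C| = 169 ≤ bound (satisfied).

Step 1: Compute V_q(n, t) = Σ_{j=0}^3 C(n, j) (q−1)^j.
  j = 0: C(10,0)·(3)^0 = 1·1 = 1.
  j = 1: C(10,1)·(3)^1 = 10·3 = 30.
  j = 2: C(10,2)·(3)^2 = 45·9 = 405.
  j = 3: C(10,3)·(3)^3 = 120·27 = 3240.
  V_q(n, t) = 1 + 30 + 405 + 3240 = 3676.
Step 2: q^n = 4^10 = 1048576.
Step 3: Hamming bound ⌊q^n / V_q(n,t)⌋ = ⌊1048576/3676⌋ = 285.
Step 4: Compare |C| = 169 to 285: satisfied.
The claimed |C| lies below the Hamming bound.


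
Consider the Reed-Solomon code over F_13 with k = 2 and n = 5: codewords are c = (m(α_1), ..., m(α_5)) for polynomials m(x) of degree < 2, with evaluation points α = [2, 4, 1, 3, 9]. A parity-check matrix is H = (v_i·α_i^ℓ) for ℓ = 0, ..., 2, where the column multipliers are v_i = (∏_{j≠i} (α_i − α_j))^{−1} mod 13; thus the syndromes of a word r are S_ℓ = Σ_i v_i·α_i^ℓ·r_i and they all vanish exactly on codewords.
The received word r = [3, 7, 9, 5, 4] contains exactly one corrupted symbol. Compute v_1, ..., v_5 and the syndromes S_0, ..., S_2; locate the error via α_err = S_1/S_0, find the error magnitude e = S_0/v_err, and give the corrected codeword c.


S = (11, 11, 11), error at position 3, error magnitude e = 8, c = [3, 7, 1, 5, 4].

Step 1: column multipliers v_i = (∏_{j≠i}(α_i − α_j))^{−1} mod 13.
  i = 1 (α = 2): (2−4)(2−1)(2−3)(2−9) = (−2)·1·(−1)·(−7) = −14 ≡ 12, so v_1 = 12^{−1} = 12 (mod 13).
  i = 2 (α = 4): (4−2)(4−1)(4−3)(4−9) = 2·3·1·(−5) = −30 ≡ 9, so v_2 = 9^{−1} = 3 (mod 13).
  i = 3 (α = 1): (1−2)(1−4)(1−3)(1−9) = (−1)·(−3)·(−2)·(−8) = 48 ≡ 9, so v_3 = 9^{−1} = 3 (mod 13).
  i = 4 (α = 3): (3−2)(3−4)(3−1)(3−9) = 1·(−1)·2·(−6) = 12 ≡ 12, so v_4 = 12^{−1} = 12 (mod 13).
  i = 5 (α = 9): (9−2)(9−4)(9−1)(9−3) = 7·5·8·6 = 1680 ≡ 3, so v_5 = 3^{−1} = 9 (mod 13).
  v = [12, 3, 3, 12, 9].
Step 2: syndromes of r = [3, 7, 9, 5, 4] (all sums mod 13).
  S_0 = Σ v_i r_i = 12·3 + 3·7 + 3·9 + 12·5 + 9·4 = 180 ≡ 11.
  S_1 = Σ v_i α_i r_i = 12·2·3 + 3·4·7 + 3·1·9 + 12·3·5 + 9·9·4 = 687 ≡ 11.
  α_i^2 mod 13 = [4, 3, 1, 9, 3].
  S_2 = Σ v_i α_i^2 r_i = 12·4·3 + 3·3·7 + 3·1·9 + 12·9·5 + 9·3·4 = 882 ≡ 11.
  S = (11, 11, 11) ≠ 0, so r is not a codeword (an error is present).
Step 3: locate the error. For a single error e at position i, S_ℓ = v_i·e·α_i^ℓ, so α_err = S_1/S_0.
  S_0^{−1} = 11^{−1} = 6 (mod 13), so α_err = 11·6 = 66 ≡ 1 = α_3. Error position i = 3.
  Consistency check: S_2/S_1 = 11·6 = 66 ≡ 1 = α_err ✓ (single-error assumption holds).
Step 4: error magnitude e = S_0/v_3 = S_0·∏_{j≠3}(α_3 − α_j) = 11·9 = 99 ≡ 8 (mod 13).
Step 5: correct position 3: c_3 = r_3 − e = 9 − 8 ≡ 1 (mod 13). Hence c = [3, 7, 1, 5, 4].
  Check: interpolating c through the α_i gives m(x) = 12 + 2·x (degree < 2) with m(α_i) = c_i for every i, so c is indeed a codeword.


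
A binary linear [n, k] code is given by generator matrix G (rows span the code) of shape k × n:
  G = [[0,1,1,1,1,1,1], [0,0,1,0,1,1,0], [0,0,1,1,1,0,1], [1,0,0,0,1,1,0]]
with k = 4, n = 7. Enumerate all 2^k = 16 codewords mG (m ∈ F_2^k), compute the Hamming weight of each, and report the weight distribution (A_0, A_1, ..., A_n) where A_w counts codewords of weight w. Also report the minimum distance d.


Weight distribution: A_0 = 1, A_2 = 2, A_3 = 6, A_4 = 3, A_5 = 2, A_6 = 2. Minimum distance d = 2.

Enumerate all 2^4 = 16 messages m ∈ F_2^4.
For each, compute codeword c = mG in F_2^7, then tally its weight.
  m = 0000 → c = 0000000, weight = 0.
  m = 1000 → c = 0111111, weight = 6.
  m = 0100 → c = 0010110, weight = 3.
  m = 1100 → c = 0101001, weight = 3.
  m = 0010 → c = 0011101, weight = 4.
  m = 1010 → c = 0100010, weight = 2.
  m = 0110 → c = 0001011, weight = 3.
  m = 1110 → c = 0110100, weight = 3.
  m = 0001 → c = 1000110, weight = 3.
  m = 1001 → c = 1111001, weight = 5.
  m = 0101 → c = 1010000, weight = 2.
  m = 1101 → c = 1101111, weight = 6.
  m = 0011 → c = 1011011, weight = 5.
  m = 1011 → c = 1100100, weight = 3.
  m = 0111 → c = 1001101, weight = 4.
  m = 1111 → c = 1110010, weight = 4.
Tally weights:
  weight 0: 1 codewords.
  weight 2: 2 codewords.
  weight 3: 6 codewords.
  weight 4: 3 codewords.
  weight 5: 2 codewords.
  weight 6: 2 codewords.
Minimum distance d = smallest w > 0 with A_w > 0 = 2.
Sanity: Σ A_w = 16 = 2^4 = 16 ✓.


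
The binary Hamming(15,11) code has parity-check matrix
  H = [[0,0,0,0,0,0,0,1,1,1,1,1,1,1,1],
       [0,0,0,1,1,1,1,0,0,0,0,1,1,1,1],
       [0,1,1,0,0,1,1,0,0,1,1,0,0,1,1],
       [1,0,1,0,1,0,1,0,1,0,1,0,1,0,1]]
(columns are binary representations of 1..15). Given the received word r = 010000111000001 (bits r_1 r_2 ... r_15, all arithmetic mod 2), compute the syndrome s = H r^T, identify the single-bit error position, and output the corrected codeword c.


s = (1, 0, 1, 1)^T, error position = 11, corrected codeword c = 010000111010001

Compute s = H r^T mod 2 one row at a time:
  s_1 = 1 + 1 + 0 + 0 + 0 + 0 + 0 + 1 = 3 ≡ 1 (mod 2).
  s_2 = 0 + 0 + 0 + 1 + 0 + 0 + 0 + 1 = 2 ≡ 0 (mod 2).
  s_3 = 1 + 0 + 0 + 1 + 0 + 0 + 0 + 1 = 3 ≡ 1 (mod 2).
  s_4 = 0 + 0 + 0 + 1 + 1 + 0 + 0 + 1 = 3 ≡ 1 (mod 2).
s = (1, 0, 1, 1)^T — this equals column 11 of H (binary 1011), so error is at position 11.
Correct: flip bit 11 of r = 010000111000001 to get c = 010000111010001.


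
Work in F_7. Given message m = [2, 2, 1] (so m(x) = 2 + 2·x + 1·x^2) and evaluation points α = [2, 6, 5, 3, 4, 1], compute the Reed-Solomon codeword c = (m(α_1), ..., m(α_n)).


c = [3, 1, 2, 3, 5, 5]

Message polynomial: m(x) = 2 + 2·x + 1·x^2 (mod 7).
For each evaluation point α_i, compute m(α_i) mod 7:
  α_1 = 2: Horner steps 1 → 4 → 3, so m(2) = 3.
  α_2 = 6: Horner steps 1 → 1 → 1, so m(6) = 1.
  α_3 = 5: Horner steps 1 → 0 → 2, so m(5) = 2.
  α_4 = 3: Horner steps 1 → 5 → 3, so m(3) = 3.
  α_5 = 4: Horner steps 1 → 6 → 5, so m(4) = 5.
  α_6 = 1: Horner steps 1 → 3 → 5, so m(1) = 5.
Codeword c = [3, 1, 2, 3, 5, 5] ∈ F_7^6.


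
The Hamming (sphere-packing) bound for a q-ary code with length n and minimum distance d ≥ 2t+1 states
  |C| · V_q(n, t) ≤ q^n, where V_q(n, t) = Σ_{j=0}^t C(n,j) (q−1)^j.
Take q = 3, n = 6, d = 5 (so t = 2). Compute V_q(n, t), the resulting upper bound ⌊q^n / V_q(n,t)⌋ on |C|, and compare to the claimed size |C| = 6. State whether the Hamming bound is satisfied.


V_q(n, t) = 73, q^n = 729, Hamming bound = 9, |C| = 6 ≤ bound (satisfied).

Step 1: Compute V_q(n, t) = Σ_{j=0}^2 C(n, j) (q−1)^j.
  j = 0: C(6,0)·(2)^0 = 1·1 = 1.
  j = 1: C(6,1)·(2)^1 = 6·2 = 12.
  j = 2: C(6,2)·(2)^2 = 15·4 = 60.
  V_q(n, t) = 1 + 12 + 60 = 73.
Step 2: q^n = 3^6 = 729.
Step 3: Hamming bound ⌊q^n / V_q(n,t)⌋ = ⌊729/73⌋ = 9.
Step 4: Compare |C| = 6 to 9: satisfied.
The claimed |C| lies below the Hamming bound.


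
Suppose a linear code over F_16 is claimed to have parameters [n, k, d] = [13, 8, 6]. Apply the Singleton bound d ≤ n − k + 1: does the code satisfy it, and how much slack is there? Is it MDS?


Singleton RHS = n − k + 1 = 6, slack = 0, bound satisfied, MDS.

Singleton bound: d ≤ n − k + 1.
Here n = 13, k = 8, so n − k + 1 = 6.
Given d = 6, check d ≤ 6: YES.
Slack = (n − k + 1) − d = 0.
The code is MDS (slack = 0).
Description: the claimed parameters are [13, 8, 6]_16; such a code would be MDS (meets Singleton bound).


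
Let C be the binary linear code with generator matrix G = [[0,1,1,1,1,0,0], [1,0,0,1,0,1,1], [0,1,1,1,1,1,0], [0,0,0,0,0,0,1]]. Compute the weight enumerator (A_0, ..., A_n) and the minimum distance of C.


Weight distribution: A_0 = 1, A_1 = 2, A_2 = 2, A_3 = 2, A_4 = 3, A_5 = 4, A_6 = 2. Minimum distance d = 1.

Enumerate all 2^4 = 16 messages m ∈ F_2^4.
For each, compute codeword c = mG in F_2^7, then tally its weight.
  m = 0000 → c = 0000000, weight = 0.
  m = 1000 → c = 0111100, weight = 4.
  m = 0100 → c = 1001011, weight = 4.
  m = 1100 → c = 1110111, weight = 6.
  m = 0010 → c = 0111110, weight = 5.
  m = 1010 → c = 0000010, weight = 1.
  m = 0110 → c = 1110101, weight = 5.
  m = 1110 → c = 1001001, weight = 3.
  m = 0001 → c = 0000001, weight = 1.
  m = 1001 → c = 0111101, weight = 5.
  m = 0101 → c = 1001010, weight = 3.
  m = 1101 → c = 1110110, weight = 5.
  m = 0011 → c = 0111111, weight = 6.
  m = 1011 → c = 0000011, weight = 2.
  m = 0111 → c = 1110100, weight = 4.
  m = 1111 → c = 1001000, weight = 2.
Tally weights:
  weight 0: 1 codewords.
  weight 1: 2 codewords.
  weight 2: 2 codewords.
  weight 3: 2 codewords.
  weight 4: 3 codewords.
  weight 5: 4 codewords.
  weight 6: 2 codewords.
Minimum distance d = smallest w > 0 with A_w > 0 = 1.
Sanity: Σ A_w = 16 = 2^4 = 16 ✓.


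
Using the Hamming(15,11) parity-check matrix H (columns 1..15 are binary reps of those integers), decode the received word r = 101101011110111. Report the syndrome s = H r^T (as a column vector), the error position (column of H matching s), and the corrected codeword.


s = (1, 1, 0, 0)^T, error position = 12, corrected codeword c = 101101011111111

Compute s = H r^T mod 2 one row at a time:
  s_1 = 1 + 1 + 1 + 1 + 0 + 1 + 1 + 1 = 7 ≡ 1 (mod 2).
  s_2 = 1 + 0 + 1 + 0 + 0 + 1 + 1 + 1 = 5 ≡ 1 (mod 2).
  s_3 = 0 + 1 + 1 + 0 + 1 + 1 + 1 + 1 = 6 ≡ 0 (mod 2).
  s_4 = 1 + 1 + 0 + 0 + 1 + 1 + 1 + 1 = 6 ≡ 0 (mod 2).
s = (1, 1, 0, 0)^T — this equals column 12 of H (binary 1100), so error is at position 12.
Correct: flip bit 12 of r = 101101011110111 to get c = 101101011111111.


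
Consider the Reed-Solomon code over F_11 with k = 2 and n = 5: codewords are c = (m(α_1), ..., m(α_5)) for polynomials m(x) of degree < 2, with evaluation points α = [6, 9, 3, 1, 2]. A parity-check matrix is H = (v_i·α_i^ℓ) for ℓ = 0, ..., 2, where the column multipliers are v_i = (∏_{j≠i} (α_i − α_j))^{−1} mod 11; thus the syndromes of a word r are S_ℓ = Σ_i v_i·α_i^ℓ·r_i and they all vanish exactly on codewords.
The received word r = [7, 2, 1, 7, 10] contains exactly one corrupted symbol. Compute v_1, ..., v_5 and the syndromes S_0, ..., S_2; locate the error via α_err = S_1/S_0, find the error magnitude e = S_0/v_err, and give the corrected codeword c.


S = (7, 7, 7), error at position 4, error magnitude e = 10, c = [7, 2, 1, 8, 10].

Step 1: column multipliers v_i = (∏_{j≠i}(α_i − α_j))^{−1} mod 11.
  i = 1 (α = 6): (6−9)(6−3)(6−1)(6−2) = (−3)·3·5·4 = −180 ≡ 7, so v_1 = 7^{−1} = 8 (mod 11).
  i = 2 (α = 9): (9−6)(9−3)(9−1)(9−2) = 3·6·8·7 = 1008 ≡ 7, so v_2 = 7^{−1} = 8 (mod 11).
  i = 3 (α = 3): (3−6)(3−9)(3−1)(3−2) = (−3)·(−6)·2·1 = 36 ≡ 3, so v_3 = 3^{−1} = 4 (mod 11).
  i = 4 (α = 1): (1−6)(1−9)(1−3)(1−2) = (−5)·(−8)·(−2)·(−1) = 80 ≡ 3, so v_4 = 3^{−1} = 4 (mod 11).
  i = 5 (α = 2): (2−6)(2−9)(2−3)(2−1) = (−4)·(−7)·(−1)·1 = −28 ≡ 5, so v_5 = 5^{−1} = 9 (mod 11).
  v = [8, 8, 4, 4, 9].
Step 2: syndromes of r = [7, 2, 1, 7, 10] (all sums mod 11).
  S_0 = Σ v_i r_i = 8·7 + 8·2 + 4·1 + 4·7 + 9·10 = 194 ≡ 7.
  S_1 = Σ v_i α_i r_i = 8·6·7 + 8·9·2 + 4·3·1 + 4·1·7 + 9·2·10 = 700 ≡ 7.
  α_i^2 mod 11 = [3, 4, 9, 1, 4].
  S_2 = Σ v_i α_i^2 r_i = 8·3·7 + 8·4·2 + 4·9·1 + 4·1·7 + 9·4·10 = 656 ≡ 7.
  S = (7, 7, 7) ≠ 0, so r is not a codeword (an error is present).
Step 3: locate the error. For a single error e at position i, S_ℓ = v_i·e·α_i^ℓ, so α_err = S_1/S_0.
  S_0^{−1} = 7^{−1} = 8 (mod 11), so α_err = 7·8 = 56 ≡ 1 = α_4. Error position i = 4.
  Consistency check: S_2/S_1 = 7·8 = 56 ≡ 1 = α_err ✓ (single-error assumption holds).
Step 4: error magnitude e = S_0/v_4 = S_0·∏_{j≠4}(α_4 − α_j) = 7·3 = 21 ≡ 10 (mod 11).
Step 5: correct position 4: c_4 = r_4 − e = 7 − 10 ≡ 8 (mod 11). Hence c = [7, 2, 1, 8, 10].
  Check: interpolating c through the α_i gives m(x) = 6 + 2·x (degree < 2) with m(α_i) = c_i for every i, so c is indeed a codeword.


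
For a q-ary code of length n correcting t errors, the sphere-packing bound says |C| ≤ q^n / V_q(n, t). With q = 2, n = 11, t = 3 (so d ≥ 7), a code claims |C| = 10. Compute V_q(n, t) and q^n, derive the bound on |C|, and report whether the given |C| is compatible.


V_q(n, t) = 232, q^n = 2048, Hamming bound = 8, |C| = 10 > bound (violated).

Step 1: Compute V_q(n, t) = Σ_{j=0}^3 C(n, j) (q−1)^j.
  j = 0: C(11,0)·(1)^0 = 1·1 = 1.
  j = 1: C(11,1)·(1)^1 = 11·1 = 11.
  j = 2: C(11,2)·(1)^2 = 55·1 = 55.
  j = 3: C(11,3)·(1)^3 = 165·1 = 165.
  V_q(n, t) = 1 + 11 + 55 + 165 = 232.
Step 2: q^n = 2^11 = 2048.
Step 3: Hamming bound ⌊q^n / V_q(n,t)⌋ = ⌊2048/232⌋ = 8.
Step 4: Compare |C| = 10 to 8: violated.
The claimed |C| lies above the Hamming bound, so no 2-ary code of length 11 with d ≥ 7 can have 10 codewords.


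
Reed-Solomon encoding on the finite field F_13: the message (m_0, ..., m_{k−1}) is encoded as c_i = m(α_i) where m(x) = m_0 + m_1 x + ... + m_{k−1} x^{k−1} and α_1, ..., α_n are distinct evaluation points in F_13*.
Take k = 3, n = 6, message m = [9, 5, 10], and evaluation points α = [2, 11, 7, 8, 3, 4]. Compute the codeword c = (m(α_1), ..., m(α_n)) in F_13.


c = [7, 0, 1, 0, 10, 7]

Message polynomial: m(x) = 9 + 5·x + 10·x^2 (mod 13).
For each evaluation point α_i, compute m(α_i) mod 13:
  α_1 = 2: Horner steps 10 → 12 → 7, so m(2) = 7.
  α_2 = 11: Horner steps 10 → 11 → 0, so m(11) = 0.
  α_3 = 7: Horner steps 10 → 10 → 1, so m(7) = 1.
  α_4 = 8: Horner steps 10 → 7 → 0, so m(8) = 0.
  α_5 = 3: Horner steps 10 → 9 → 10, so m(3) = 10.
  α_6 = 4: Horner steps 10 → 6 → 7, so m(4) = 7.
Codeword c = [7, 0, 1, 0, 10, 7] ∈ F_13^6.


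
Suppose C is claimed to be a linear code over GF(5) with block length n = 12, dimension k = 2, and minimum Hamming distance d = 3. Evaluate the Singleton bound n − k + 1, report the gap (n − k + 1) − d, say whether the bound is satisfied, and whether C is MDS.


Singleton RHS = n − k + 1 = 11, slack = 8, bound satisfied, not MDS.

Singleton bound: d ≤ n − k + 1.
Here n = 12, k = 2, so n − k + 1 = 11.
Given d = 3, check d ≤ 11: YES.
Slack = (n − k + 1) − d = 8.
The code is NOT MDS (slack = 8 > 0).
Description: the claimed parameters are [12, 2, 3]_5; such a code would be non-MDS.


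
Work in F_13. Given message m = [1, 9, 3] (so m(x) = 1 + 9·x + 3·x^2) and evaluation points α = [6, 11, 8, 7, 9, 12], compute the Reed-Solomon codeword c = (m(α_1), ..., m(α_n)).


c = [7, 8, 5, 3, 0, 8]

Message polynomial: m(x) = 1 + 9·x + 3·x^2 (mod 13).
For each evaluation point α_i, compute m(α_i) mod 13:
  α_1 = 6: Horner steps 3 → 1 → 7, so m(6) = 7.
  α_2 = 11: Horner steps 3 → 3 → 8, so m(11) = 8.
  α_3 = 8: Horner steps 3 → 7 → 5, so m(8) = 5.
  α_4 = 7: Horner steps 3 → 4 → 3, so m(7) = 3.
  α_5 = 9: Horner steps 3 → 10 → 0, so m(9) = 0.
  α_6 = 12: Horner steps 3 → 6 → 8, so m(12) = 8.
Codeword c = [7, 8, 5, 3, 0, 8] ∈ F_13^6.


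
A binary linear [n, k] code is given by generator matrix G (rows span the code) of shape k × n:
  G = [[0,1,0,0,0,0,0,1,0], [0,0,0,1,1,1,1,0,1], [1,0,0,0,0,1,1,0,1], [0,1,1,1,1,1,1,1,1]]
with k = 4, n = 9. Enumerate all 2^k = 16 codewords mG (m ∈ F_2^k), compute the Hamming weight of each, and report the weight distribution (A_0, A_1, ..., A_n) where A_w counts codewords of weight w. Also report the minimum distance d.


Weight distribution: A_0 = 1, A_1 = 1, A_2 = 1, A_3 = 2, A_4 = 2, A_5 = 3, A_6 = 3, A_7 = 2, A_8 = 1. Minimum distance d = 1.

Enumerate all 2^4 = 16 messages m ∈ F_2^4.
For each, compute codeword c = mG in F_2^9, then tally its weight.
  m = 0000 → c = 000000000, weight = 0.
  m = 1000 → c = 010000010, weight = 2.
  m = 0100 → c = 000111101, weight = 5.
  m = 1100 → c = 010111111, weight = 7.
  m = 0010 → c = 100001101, weight = 4.
  m = 1010 → c = 110001111, weight = 6.
  m = 0110 → c = 100110000, weight = 3.
  m = 1110 → c = 110110010, weight = 5.
  m = 0001 → c = 011111111, weight = 8.
  m = 1001 → c = 001111101, weight = 6.
  m = 0101 → c = 011000010, weight = 3.
  m = 1101 → c = 001000000, weight = 1.
  m = 0011 → c = 111110010, weight = 6.
  m = 1011 → c = 101110000, weight = 4.
  m = 0111 → c = 111001111, weight = 7.
  m = 1111 → c = 101001101, weight = 5.
Tally weights:
  weight 0: 1 codewords.
  weight 1: 1 codewords.
  weight 2: 1 codewords.
  weight 3: 2 codewords.
  weight 4: 2 codewords.
  weight 5: 3 codewords.
  weight 6: 3 codewords.
  weight 7: 2 codewords.
  weight 8: 1 codewords.
Minimum distance d = smallest w > 0 with A_w > 0 = 1.
Sanity: Σ A_w = 16 = 2^4 = 16 ✓.


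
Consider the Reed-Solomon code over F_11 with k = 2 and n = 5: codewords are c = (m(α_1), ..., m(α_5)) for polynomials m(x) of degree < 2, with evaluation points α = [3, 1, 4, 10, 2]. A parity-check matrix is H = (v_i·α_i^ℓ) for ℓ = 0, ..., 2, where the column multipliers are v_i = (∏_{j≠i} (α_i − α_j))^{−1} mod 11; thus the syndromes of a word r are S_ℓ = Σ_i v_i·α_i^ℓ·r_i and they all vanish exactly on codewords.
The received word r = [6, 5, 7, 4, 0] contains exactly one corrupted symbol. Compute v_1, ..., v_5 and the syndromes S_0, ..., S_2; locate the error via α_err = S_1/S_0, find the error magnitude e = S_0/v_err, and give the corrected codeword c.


S = (9, 3, 1), error at position 3, error magnitude e = 6, c = [6, 5, 1, 4, 0].

Step 1: column multipliers v_i = (∏_{j≠i}(α_i − α_j))^{−1} mod 11.
  i = 1 (α = 3): (3−1)(3−4)(3−10)(3−2) = 2·(−1)·(−7)·1 = 14 ≡ 3, so v_1 = 3^{−1} = 4 (mod 11).
  i = 2 (α = 1): (1−3)(1−4)(1−10)(1−2) = (−2)·(−3)·(−9)·(−1) = 54 ≡ 10, so v_2 = 10^{−1} = 10 (mod 11).
  i = 3 (α = 4): (4−3)(4−1)(4−10)(4−2) = 1·3·(−6)·2 = −36 ≡ 8, so v_3 = 8^{−1} = 7 (mod 11).
  i = 4 (α = 10): (10−3)(10−1)(10−4)(10−2) = 7·9·6·8 = 3024 ≡ 10, so v_4 = 10^{−1} = 10 (mod 11).
  i = 5 (α = 2): (2−3)(2−1)(2−4)(2−10) = (−1)·1·(−2)·(−8) = −16 ≡ 6, so v_5 = 6^{−1} = 2 (mod 11).
  v = [4, 10, 7, 10, 2].
Step 2: syndromes of r = [6, 5, 7, 4, 0] (all sums mod 11).
  S_0 = Σ v_i r_i = 4·6 + 10·5 + 7·7 + 10·4 + 2·0 = 163 ≡ 9.
  S_1 = Σ v_i α_i r_i = 4·3·6 + 10·1·5 + 7·4·7 + 10·10·4 + 2·2·0 = 718 ≡ 3.
  α_i^2 mod 11 = [9, 1, 5, 1, 4].
  S_2 = Σ v_i α_i^2 r_i = 4·9·6 + 10·1·5 + 7·5·7 + 10·1·4 + 2·4·0 = 551 ≡ 1.
  S = (9, 3, 1) ≠ 0, so r is not a codeword (an error is present).
Step 3: locate the error. For a single error e at position i, S_ℓ = v_i·e·α_i^ℓ, so α_err = S_1/S_0.
  S_0^{−1} = 9^{−1} = 5 (mod 11), so α_err = 3·5 = 15 ≡ 4 = α_3. Error position i = 3.
  Consistency check: S_2/S_1 = 1·4 = 4 ≡ 4 = α_err ✓ (single-error assumption holds).
Step 4: error magnitude e = S_0/v_3 = S_0·∏_{j≠3}(α_3 − α_j) = 9·8 = 72 ≡ 6 (mod 11).
Step 5: correct position 3: c_3 = r_3 − e = 7 − 6 ≡ 1 (mod 11). Hence c = [6, 5, 1, 4, 0].
  Check: interpolating c through the α_i gives m(x) = 10 + 6·x (degree < 2) with m(α_i) = c_i for every i, so c is indeed a codeword.


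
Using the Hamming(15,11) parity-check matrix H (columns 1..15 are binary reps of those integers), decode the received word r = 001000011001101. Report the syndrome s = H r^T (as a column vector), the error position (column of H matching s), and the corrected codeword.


s = (1, 1, 0, 0)^T, error position = 12, corrected codeword c = 001000011000101

Compute s = H r^T mod 2 one row at a time:
  s_1 = 1 + 1 + 0 + 0 + 1 + 1 + 0 + 1 = 5 ≡ 1 (mod 2).
  s_2 = 0 + 0 + 0 + 0 + 1 + 1 + 0 + 1 = 3 ≡ 1 (mod 2).
  s_3 = 0 + 1 + 0 + 0 + 0 + 0 + 0 + 1 = 2 ≡ 0 (mod 2).
  s_4 = 0 + 1 + 0 + 0 + 1 + 0 + 1 + 1 = 4 ≡ 0 (mod 2).
s = (1, 1, 0, 0)^T — this equals column 12 of H (binary 1100), so error is at position 12.
Correct: flip bit 12 of r = 001000011001101 to get c = 001000011000101.


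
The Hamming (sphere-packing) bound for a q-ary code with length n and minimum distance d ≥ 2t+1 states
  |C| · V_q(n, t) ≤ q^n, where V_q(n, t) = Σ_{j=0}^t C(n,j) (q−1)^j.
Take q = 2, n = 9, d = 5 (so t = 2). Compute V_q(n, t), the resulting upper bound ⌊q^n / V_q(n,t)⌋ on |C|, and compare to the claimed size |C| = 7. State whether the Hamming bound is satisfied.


V_q(n, t) = 46, q^n = 512, Hamming bound = 11, |C| = 7 ≤ bound (satisfied).

Step 1: Compute V_q(n, t) = Σ_{j=0}^2 C(n, j) (q−1)^j.
  j = 0: C(9,0)·(1)^0 = 1·1 = 1.
  j = 1: C(9,1)·(1)^1 = 9·1 = 9.
  j = 2: C(9,2)·(1)^2 = 36·1 = 36.
  V_q(n, t) = 1 + 9 + 36 = 46.
Step 2: q^n = 2^9 = 512.
Step 3: Hamming bound ⌊q^n / V_q(n,t)⌋ = ⌊512/46⌋ = 11.
Step 4: Compare |C| = 7 to 11: satisfied.
The claimed |C| lies below the Hamming bound.


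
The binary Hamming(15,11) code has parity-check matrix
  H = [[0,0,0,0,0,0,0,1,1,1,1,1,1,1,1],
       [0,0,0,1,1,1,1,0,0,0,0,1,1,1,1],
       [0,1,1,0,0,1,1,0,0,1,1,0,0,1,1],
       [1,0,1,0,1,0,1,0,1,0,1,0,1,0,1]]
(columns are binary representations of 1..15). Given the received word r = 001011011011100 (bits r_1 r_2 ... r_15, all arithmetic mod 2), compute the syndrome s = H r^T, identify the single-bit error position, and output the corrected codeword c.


s = (1, 0, 1, 1)^T, error position = 11, corrected codeword c = 001011011001100

Compute s = H r^T mod 2 one row at a time:
  s_1 = 1 + 1 + 0 + 1 + 1 + 1 + 0 + 0 = 5 ≡ 1 (mod 2).
  s_2 = 0 + 1 + 1 + 0 + 1 + 1 + 0 + 0 = 4 ≡ 0 (mod 2).
  s_3 = 0 + 1 + 1 + 0 + 0 + 1 + 0 + 0 = 3 ≡ 1 (mod 2).
  s_4 = 0 + 1 + 1 + 0 + 1 + 1 + 1 + 0 = 5 ≡ 1 (mod 2).
s = (1, 0, 1, 1)^T — this equals column 11 of H (binary 1011), so error is at position 11.
Correct: flip bit 11 of r = 001011011011100 to get c = 001011011001100.


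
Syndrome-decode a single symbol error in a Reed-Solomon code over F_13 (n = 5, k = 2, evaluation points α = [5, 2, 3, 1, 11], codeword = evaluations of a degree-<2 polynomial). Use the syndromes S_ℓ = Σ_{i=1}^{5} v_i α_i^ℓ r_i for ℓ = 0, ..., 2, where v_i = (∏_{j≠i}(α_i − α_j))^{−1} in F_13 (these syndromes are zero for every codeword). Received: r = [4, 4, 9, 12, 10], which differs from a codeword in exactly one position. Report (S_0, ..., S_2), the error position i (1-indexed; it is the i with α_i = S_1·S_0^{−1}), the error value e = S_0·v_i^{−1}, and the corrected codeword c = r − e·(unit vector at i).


S = (2, 10, 11), error at position 1, error magnitude e = 11, c = [6, 4, 9, 12, 10].

Step 1: column multipliers v_i = (∏_{j≠i}(α_i − α_j))^{−1} mod 13.
  i = 1 (α = 5): (5−2)(5−3)(5−1)(5−11) = 3·2·4·(−6) = −144 ≡ 12, so v_1 = 12^{−1} = 12 (mod 13).
  i = 2 (α = 2): (2−5)(2−3)(2−1)(2−11) = (−3)·(−1)·1·(−9) = −27 ≡ 12, so v_2 = 12^{−1} = 12 (mod 13).
  i = 3 (α = 3): (3−5)(3−2)(3−1)(3−11) = (−2)·1·2·(−8) = 32 ≡ 6, so v_3 = 6^{−1} = 11 (mod 13).
  i = 4 (α = 1): (1−5)(1−2)(1−3)(1−11) = (−4)·(−1)·(−2)·(−10) = 80 ≡ 2, so v_4 = 2^{−1} = 7 (mod 13).
  i = 5 (α = 11): (11−5)(11−2)(11−3)(11−1) = 6·9·8·10 = 4320 ≡ 4, so v_5 = 4^{−1} = 10 (mod 13).
  v = [12, 12, 11, 7, 10].
Step 2: syndromes of r = [4, 4, 9, 12, 10] (all sums mod 13).
  S_0 = Σ v_i r_i = 12·4 + 12·4 + 11·9 + 7·12 + 10·10 = 379 ≡ 2.
  S_1 = Σ v_i α_i r_i = 12·5·4 + 12·2·4 + 11·3·9 + 7·1·12 + 10·11·10 = 1817 ≡ 10.
  α_i^2 mod 13 = [12, 4, 9, 1, 4].
  S_2 = Σ v_i α_i^2 r_i = 12·12·4 + 12·4·4 + 11·9·9 + 7·1·12 + 10·4·10 = 2143 ≡ 11.
  S = (2, 10, 11) ≠ 0, so r is not a codeword (an error is present).
Step 3: locate the error. For a single error e at position i, S_ℓ = v_i·e·α_i^ℓ, so α_err = S_1/S_0.
  S_0^{−1} = 2^{−1} = 7 (mod 13), so α_err = 10·7 = 70 ≡ 5 = α_1. Error position i = 1.
  Consistency check: S_2/S_1 = 11·4 = 44 ≡ 5 = α_err ✓ (single-error assumption holds).
Step 4: error magnitude e = S_0/v_1 = S_0·∏_{j≠1}(α_1 − α_j) = 2·12 = 24 ≡ 11 (mod 13).
Step 5: correct position 1: c_1 = r_1 − e = 4 − 11 ≡ 6 (mod 13). Hence c = [6, 4, 9, 12, 10].
  Check: interpolating c through the α_i gives m(x) = 7 + 5·x (degree < 2) with m(α_i) = c_i for every i, so c is indeed a codeword.


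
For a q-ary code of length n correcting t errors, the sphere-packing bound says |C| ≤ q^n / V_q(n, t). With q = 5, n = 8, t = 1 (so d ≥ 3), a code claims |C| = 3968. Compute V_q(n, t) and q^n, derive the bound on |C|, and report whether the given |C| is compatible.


V_q(n, t) = 33, q^n = 390625, Hamming bound = 11837, |C| = 3968 ≤ bound (satisfied).

Step 1: Compute V_q(n, t) = Σ_{j=0}^1 C(n, j) (q−1)^j.
  j = 0: C(8,0)·(4)^0 = 1·1 = 1.
  j = 1: C(8,1)·(4)^1 = 8·4 = 32.
  V_q(n, t) = 1 + 32 = 33.
Step 2: q^n = 5^8 = 390625.
Step 3: Hamming bound ⌊q^n / V_q(n,t)⌋ = ⌊390625/33⌋ = 11837.
Step 4: Compare |C| = 3968 to 11837: satisfied.
The claimed |C| lies below the Hamming bound.


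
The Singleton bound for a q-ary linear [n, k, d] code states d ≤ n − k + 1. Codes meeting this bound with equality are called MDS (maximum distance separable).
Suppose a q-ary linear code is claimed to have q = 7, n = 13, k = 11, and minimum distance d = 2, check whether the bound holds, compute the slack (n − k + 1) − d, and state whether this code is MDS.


Singleton RHS = n − k + 1 = 3, slack = 1, bound satisfied, not MDS.

Singleton bound: d ≤ n − k + 1.
Here n = 13, k = 11, so n − k + 1 = 3.
Given d = 2, check d ≤ 3: YES.
Slack = (n − k + 1) − d = 1.
The code is NOT MDS (slack = 1 > 0).
Description: the claimed parameters are [13, 11, 2]_7; such a code would be non-MDS.


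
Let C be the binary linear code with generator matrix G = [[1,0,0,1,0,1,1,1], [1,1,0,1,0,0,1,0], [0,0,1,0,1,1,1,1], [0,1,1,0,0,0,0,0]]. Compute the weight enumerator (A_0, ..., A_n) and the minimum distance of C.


Weight distribution: A_0 = 1, A_2 = 2, A_3 = 2, A_4 = 5, A_5 = 4, A_7 = 2. Minimum distance d = 2.

Enumerate all 2^4 = 16 messages m ∈ F_2^4.
For each, compute codeword c = mG in F_2^8, then tally its weight.
  m = 0000 → c = 00000000, weight = 0.
  m = 1000 → c = 10010111, weight = 5.
  m = 0100 → c = 11010010, weight = 4.
  m = 1100 → c = 01000101, weight = 3.
  m = 0010 → c = 00101111, weight = 5.
  m = 1010 → c = 10111000, weight = 4.
  m = 0110 → c = 11111101, weight = 7.
  m = 1110 → c = 01101010, weight = 4.
  m = 0001 → c = 01100000, weight = 2.
  m = 1001 → c = 11110111, weight = 7.
  m = 0101 → c = 10110010, weight = 4.
  m = 1101 → c = 00100101, weight = 3.
  m = 0011 → c = 01001111, weight = 5.
  m = 1011 → c = 11011000, weight = 4.
  m = 0111 → c = 10011101, weight = 5.
  m = 1111 → c = 00001010, weight = 2.
Tally weights:
  weight 0: 1 codewords.
  weight 2: 2 codewords.
  weight 3: 2 codewords.
  weight 4: 5 codewords.
  weight 5: 4 codewords.
  weight 7: 2 codewords.
Minimum distance d = smallest w > 0 with A_w > 0 = 2.
Sanity: Σ A_w = 16 = 2^4 = 16 ✓.
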